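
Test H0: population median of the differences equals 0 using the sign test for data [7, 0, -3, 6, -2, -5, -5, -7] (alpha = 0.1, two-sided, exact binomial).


Step 1: Discard zero differences. Original n = 8; n_eff = number of nonzero differences = 7.
Nonzero differences (with sign): +7, -3, +6, -2, -5, -5, -7
Step 2: Count signs: positive = 2, negative = 5.
Step 3: Under H0: P(positive) = 0.5, so the number of positives S ~ Bin(7, 0.5).
Step 4: Two-sided exact p-value = sum of Bin(7,0.5) probabilities at or below the observed probability = 0.453125.
Step 5: alpha = 0.1. fail to reject H0.

n_eff = 7, pos = 2, neg = 5, p = 0.453125, fail to reject H0.


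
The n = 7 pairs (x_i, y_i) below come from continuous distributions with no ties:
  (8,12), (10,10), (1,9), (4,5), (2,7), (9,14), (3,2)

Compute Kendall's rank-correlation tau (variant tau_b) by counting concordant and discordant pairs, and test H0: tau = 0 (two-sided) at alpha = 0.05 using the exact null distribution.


Step 1: Enumerate the 21 unordered pairs (i,j) with i<j and classify each by sign(x_j-x_i) * sign(y_j-y_i).
  (1,2):dx=+2,dy=-2->D; (1,3):dx=-7,dy=-3->C; (1,4):dx=-4,dy=-7->C; (1,5):dx=-6,dy=-5->C
  (1,6):dx=+1,dy=+2->C; (1,7):dx=-5,dy=-10->C; (2,3):dx=-9,dy=-1->C; (2,4):dx=-6,dy=-5->C
  (2,5):dx=-8,dy=-3->C; (2,6):dx=-1,dy=+4->D; (2,7):dx=-7,dy=-8->C; (3,4):dx=+3,dy=-4->D
  (3,5):dx=+1,dy=-2->D; (3,6):dx=+8,dy=+5->C; (3,7):dx=+2,dy=-7->D; (4,5):dx=-2,dy=+2->D
  (4,6):dx=+5,dy=+9->C; (4,7):dx=-1,dy=-3->C; (5,6):dx=+7,dy=+7->C; (5,7):dx=+1,dy=-5->D
  (6,7):dx=-6,dy=-12->C
Step 2: C = 14, D = 7, total pairs = 21.
Step 3: tau = (C - D)/(n(n-1)/2) = (14 - 7)/21 = 0.333333.
Step 4: Exact two-sided p-value (enumerate n! = 5040 permutations of y under H0): p = 0.381349.
Step 5: alpha = 0.05. fail to reject H0.

tau_b = 0.3333 (C=14, D=7), p = 0.381349, fail to reject H0.


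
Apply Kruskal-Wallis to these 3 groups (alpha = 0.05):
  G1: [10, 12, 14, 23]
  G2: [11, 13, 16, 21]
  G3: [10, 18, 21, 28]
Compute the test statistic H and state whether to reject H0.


Step 1: Combine all N = 12 observations and assign midranks.
sorted (value, group, rank): (10,G1,1.5), (10,G3,1.5), (11,G2,3), (12,G1,4), (13,G2,5), (14,G1,6), (16,G2,7), (18,G3,8), (21,G2,9.5), (21,G3,9.5), (23,G1,11), (28,G3,12)
Step 2: Sum ranks within each group.
R_1 = 22.5 (n_1 = 4)
R_2 = 24.5 (n_2 = 4)
R_3 = 31 (n_3 = 4)
Step 3: H = 12/(N(N+1)) * sum(R_i^2/n_i) - 3(N+1)
     = 12/(12*13) * (22.5^2/4 + 24.5^2/4 + 31^2/4) - 3*13
     = 0.076923 * 516.875 - 39
     = 0.759615.
Step 4: Ties present; correction factor C = 1 - 12/(12^3 - 12) = 0.993007. Corrected H = 0.759615 / 0.993007 = 0.764965.
Step 5: Under H0, H ~ chi^2(2); p-value = 0.682166.
Step 6: alpha = 0.05. fail to reject H0.

H = 0.7650, df = 2, p = 0.682166, fail to reject H0.


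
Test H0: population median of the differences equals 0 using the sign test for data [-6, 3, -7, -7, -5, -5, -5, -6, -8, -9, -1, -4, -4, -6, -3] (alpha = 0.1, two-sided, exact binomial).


Step 1: Discard zero differences. Original n = 15; n_eff = number of nonzero differences = 15.
Nonzero differences (with sign): -6, +3, -7, -7, -5, -5, -5, -6, -8, -9, -1, -4, -4, -6, -3
Step 2: Count signs: positive = 1, negative = 14.
Step 3: Under H0: P(positive) = 0.5, so the number of positives S ~ Bin(15, 0.5).
Step 4: Two-sided exact p-value = sum of Bin(15,0.5) probabilities at or below the observed probability = 0.000977.
Step 5: alpha = 0.1. reject H0.

n_eff = 15, pos = 1, neg = 14, p = 0.000977, reject H0.


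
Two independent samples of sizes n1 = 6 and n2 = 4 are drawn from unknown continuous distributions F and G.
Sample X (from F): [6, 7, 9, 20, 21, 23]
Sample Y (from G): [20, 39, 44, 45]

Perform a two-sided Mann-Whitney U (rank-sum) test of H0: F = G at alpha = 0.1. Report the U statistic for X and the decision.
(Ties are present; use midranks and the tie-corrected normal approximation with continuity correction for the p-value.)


Step 1: Combine and sort all 10 observations; assign midranks.
sorted (value, group): (6,X), (7,X), (9,X), (20,X), (20,Y), (21,X), (23,X), (39,Y), (44,Y), (45,Y)
ranks: 6->1, 7->2, 9->3, 20->4.5, 20->4.5, 21->6, 23->7, 39->8, 44->9, 45->10
Step 2: Rank sum for X: R1 = 1 + 2 + 3 + 4.5 + 6 + 7 = 23.5.
Step 3: U_X = R1 - n1(n1+1)/2 = 23.5 - 6*7/2 = 23.5 - 21 = 2.5.
       U_Y = n1*n2 - U_X = 24 - 2.5 = 21.5.
Step 4: Ties are present, so use the tie-corrected normal approximation (with continuity correction) for the p-value.
Step 5: p-value = 0.054273; compare to alpha = 0.1. reject H0.

U_X = 2.5, p = 0.054273, reject H0 at alpha = 0.1.


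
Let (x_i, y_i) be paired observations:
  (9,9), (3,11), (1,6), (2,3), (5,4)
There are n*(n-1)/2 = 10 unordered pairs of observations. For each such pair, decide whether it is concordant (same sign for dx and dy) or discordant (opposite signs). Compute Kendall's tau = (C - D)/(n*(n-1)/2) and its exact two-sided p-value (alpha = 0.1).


Step 1: Enumerate the 10 unordered pairs (i,j) with i<j and classify each by sign(x_j-x_i) * sign(y_j-y_i).
  (1,2):dx=-6,dy=+2->D; (1,3):dx=-8,dy=-3->C; (1,4):dx=-7,dy=-6->C; (1,5):dx=-4,dy=-5->C
  (2,3):dx=-2,dy=-5->C; (2,4):dx=-1,dy=-8->C; (2,5):dx=+2,dy=-7->D; (3,4):dx=+1,dy=-3->D
  (3,5):dx=+4,dy=-2->D; (4,5):dx=+3,dy=+1->C
Step 2: C = 6, D = 4, total pairs = 10.
Step 3: tau = (C - D)/(n(n-1)/2) = (6 - 4)/10 = 0.200000.
Step 4: Exact two-sided p-value (enumerate n! = 120 permutations of y under H0): p = 0.816667.
Step 5: alpha = 0.1. fail to reject H0.

tau_b = 0.2000 (C=6, D=4), p = 0.816667, fail to reject H0.


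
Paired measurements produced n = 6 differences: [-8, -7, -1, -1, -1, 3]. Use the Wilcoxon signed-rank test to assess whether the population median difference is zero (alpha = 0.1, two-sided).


Step 1: Drop any zero differences (none here) and take |d_i|.
|d| = [8, 7, 1, 1, 1, 3]
Step 2: Midrank |d_i| (ties get averaged ranks).
ranks: |8|->6, |7|->5, |1|->2, |1|->2, |1|->2, |3|->4
Step 3: Attach original signs; sum ranks with positive sign and with negative sign.
W+ = 4 = 4
W- = 6 + 5 + 2 + 2 + 2 = 17
(Check: W+ + W- = 21 should equal n(n+1)/2 = 21.)
Step 4: Test statistic W = min(W+, W-) = 4.
Step 5: Ties in |d|, so use the tie-corrected normal approximation.
        E[W] = n(n+1)/4 = 6*7/4 = 10.5.
        Tie groups: |d|=1 (t=3); sum(t^3 - t) = 24.
        Var[W] = n(n+1)(2n+1)/24 - sum(t^3-t)/48 = 546/24 - 24/48 = 22.25.
        z = (W - E[W]) / sqrt(Var[W]) = (4 - 10.5) / 4.7170 = -1.3780.
        Two-sided p = 2*Phi(z) = 0.168204.
Step 6: alpha = 0.1. fail to reject H0.

W+ = 4, W- = 17, W = min = 4, p = 0.168204, fail to reject H0.


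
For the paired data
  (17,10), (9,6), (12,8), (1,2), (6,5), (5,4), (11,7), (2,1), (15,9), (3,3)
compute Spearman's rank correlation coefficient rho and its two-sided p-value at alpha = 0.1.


Step 1: Rank x and y separately (midranks; no ties here).
rank(x): 17->10, 9->6, 12->8, 1->1, 6->5, 5->4, 11->7, 2->2, 15->9, 3->3
rank(y): 10->10, 6->6, 8->8, 2->2, 5->5, 4->4, 7->7, 1->1, 9->9, 3->3
Step 2: d_i = R_x(i) - R_y(i); compute d_i^2.
  (10-10)^2=0, (6-6)^2=0, (8-8)^2=0, (1-2)^2=1, (5-5)^2=0, (4-4)^2=0, (7-7)^2=0, (2-1)^2=1, (9-9)^2=0, (3-3)^2=0
sum(d^2) = 2.
Step 3: rho = 1 - 6*2 / (10*(10^2 - 1)) = 1 - 12/990 = 0.987879.
Step 4: Under H0, t = rho * sqrt((n-2)/(1-rho^2)) = 18.0003 ~ t(8).
Step 5: Two-sided p-value from the t-distribution with 8 df = 0.000000.
Step 6: alpha = 0.1. reject H0.

rho = 0.9879, p = 0.000000, reject H0 at alpha = 0.1.


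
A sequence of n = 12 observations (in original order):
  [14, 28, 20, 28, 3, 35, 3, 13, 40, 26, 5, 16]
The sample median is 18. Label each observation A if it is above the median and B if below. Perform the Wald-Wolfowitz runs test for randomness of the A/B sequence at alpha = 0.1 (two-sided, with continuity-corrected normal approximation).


Step 1: Compute median = 18; label A = above, B = below.
Labels in order: BAAABABBAABB  (n_A = 6, n_B = 6)
Step 2: Count runs R = 7.
Step 3: Under H0 (random ordering), E[R] = 2*n_A*n_B/(n_A+n_B) + 1 = 2*6*6/12 + 1 = 7.0000.
        Var[R] = 2*n_A*n_B*(2*n_A*n_B - n_A - n_B) / ((n_A+n_B)^2 * (n_A+n_B-1)) = 4320/1584 = 2.7273.
        SD[R] = 1.6514.
Step 4: R = E[R], so z = 0 with no continuity correction.
Step 5: Two-sided p-value via normal approximation = 2*(1 - Phi(|z|)) = 1.000000.
Step 6: alpha = 0.1. fail to reject H0.

R = 7, z = 0.0000, p = 1.000000, fail to reject H0.


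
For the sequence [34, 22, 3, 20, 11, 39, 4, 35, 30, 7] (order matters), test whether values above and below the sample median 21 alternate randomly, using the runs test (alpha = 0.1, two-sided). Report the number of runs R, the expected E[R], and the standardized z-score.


Step 1: Compute median = 21; label A = above, B = below.
Labels in order: AABBBABAAB  (n_A = 5, n_B = 5)
Step 2: Count runs R = 6.
Step 3: Under H0 (random ordering), E[R] = 2*n_A*n_B/(n_A+n_B) + 1 = 2*5*5/10 + 1 = 6.0000.
        Var[R] = 2*n_A*n_B*(2*n_A*n_B - n_A - n_B) / ((n_A+n_B)^2 * (n_A+n_B-1)) = 2000/900 = 2.2222.
        SD[R] = 1.4907.
Step 4: R = E[R], so z = 0 with no continuity correction.
Step 5: Two-sided p-value via normal approximation = 2*(1 - Phi(|z|)) = 1.000000.
Step 6: alpha = 0.1. fail to reject H0.

R = 6, z = 0.0000, p = 1.000000, fail to reject H0.


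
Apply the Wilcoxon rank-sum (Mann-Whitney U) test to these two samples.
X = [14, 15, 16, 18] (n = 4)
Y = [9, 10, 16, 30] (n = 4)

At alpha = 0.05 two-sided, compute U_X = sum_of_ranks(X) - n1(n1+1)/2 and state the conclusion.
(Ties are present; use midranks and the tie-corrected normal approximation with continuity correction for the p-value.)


Step 1: Combine and sort all 8 observations; assign midranks.
sorted (value, group): (9,Y), (10,Y), (14,X), (15,X), (16,X), (16,Y), (18,X), (30,Y)
ranks: 9->1, 10->2, 14->3, 15->4, 16->5.5, 16->5.5, 18->7, 30->8
Step 2: Rank sum for X: R1 = 3 + 4 + 5.5 + 7 = 19.5.
Step 3: U_X = R1 - n1(n1+1)/2 = 19.5 - 4*5/2 = 19.5 - 10 = 9.5.
       U_Y = n1*n2 - U_X = 16 - 9.5 = 6.5.
Step 4: Ties are present, so use the tie-corrected normal approximation (with continuity correction) for the p-value.
Step 5: p-value = 0.771503; compare to alpha = 0.05. fail to reject H0.

U_X = 9.5, p = 0.771503, fail to reject H0 at alpha = 0.05.


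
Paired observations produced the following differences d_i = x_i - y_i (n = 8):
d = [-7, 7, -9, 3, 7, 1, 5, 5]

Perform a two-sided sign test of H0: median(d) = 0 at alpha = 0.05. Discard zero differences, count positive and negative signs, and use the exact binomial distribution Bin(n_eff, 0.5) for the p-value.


Step 1: Discard zero differences. Original n = 8; n_eff = number of nonzero differences = 8.
Nonzero differences (with sign): -7, +7, -9, +3, +7, +1, +5, +5
Step 2: Count signs: positive = 6, negative = 2.
Step 3: Under H0: P(positive) = 0.5, so the number of positives S ~ Bin(8, 0.5).
Step 4: Two-sided exact p-value = sum of Bin(8,0.5) probabilities at or below the observed probability = 0.289062.
Step 5: alpha = 0.05. fail to reject H0.

n_eff = 8, pos = 6, neg = 2, p = 0.289062, fail to reject H0.


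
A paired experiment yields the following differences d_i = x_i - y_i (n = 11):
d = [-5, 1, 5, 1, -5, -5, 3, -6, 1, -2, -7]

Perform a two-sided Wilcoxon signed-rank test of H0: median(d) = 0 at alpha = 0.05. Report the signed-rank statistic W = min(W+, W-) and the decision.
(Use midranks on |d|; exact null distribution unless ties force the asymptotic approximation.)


Step 1: Drop any zero differences (none here) and take |d_i|.
|d| = [5, 1, 5, 1, 5, 5, 3, 6, 1, 2, 7]
Step 2: Midrank |d_i| (ties get averaged ranks).
ranks: |5|->7.5, |1|->2, |5|->7.5, |1|->2, |5|->7.5, |5|->7.5, |3|->5, |6|->10, |1|->2, |2|->4, |7|->11
Step 3: Attach original signs; sum ranks with positive sign and with negative sign.
W+ = 2 + 7.5 + 2 + 5 + 2 = 18.5
W- = 7.5 + 7.5 + 7.5 + 10 + 4 + 11 = 47.5
(Check: W+ + W- = 66 should equal n(n+1)/2 = 66.)
Step 4: Test statistic W = min(W+, W-) = 18.5.
Step 5: Ties in |d|, so use the tie-corrected normal approximation.
        E[W] = n(n+1)/4 = 11*12/4 = 33.
        Tie groups: |d|=1 (t=3), |d|=5 (t=4); sum(t^3 - t) = 84.
        Var[W] = n(n+1)(2n+1)/24 - sum(t^3-t)/48 = 3036/24 - 84/48 = 124.75.
        z = (W - E[W]) / sqrt(Var[W]) = (18.5 - 33) / 11.1692 = -1.2982.
        Two-sided p = 2*Phi(z) = 0.194212.
Step 6: alpha = 0.05. fail to reject H0.

W+ = 18.5, W- = 47.5, W = min = 18.5, p = 0.194212, fail to reject H0.


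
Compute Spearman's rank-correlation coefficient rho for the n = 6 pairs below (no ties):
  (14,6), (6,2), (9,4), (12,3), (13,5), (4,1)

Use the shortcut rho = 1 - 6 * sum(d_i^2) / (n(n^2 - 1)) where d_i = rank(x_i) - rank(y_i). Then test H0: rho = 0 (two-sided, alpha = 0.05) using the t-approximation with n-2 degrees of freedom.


Step 1: Rank x and y separately (midranks; no ties here).
rank(x): 14->6, 6->2, 9->3, 12->4, 13->5, 4->1
rank(y): 6->6, 2->2, 4->4, 3->3, 5->5, 1->1
Step 2: d_i = R_x(i) - R_y(i); compute d_i^2.
  (6-6)^2=0, (2-2)^2=0, (3-4)^2=1, (4-3)^2=1, (5-5)^2=0, (1-1)^2=0
sum(d^2) = 2.
Step 3: rho = 1 - 6*2 / (6*(6^2 - 1)) = 1 - 12/210 = 0.942857.
Step 4: Under H0, t = rho * sqrt((n-2)/(1-rho^2)) = 5.6595 ~ t(4).
Step 5: Two-sided p-value from the t-distribution with 4 df = 0.004805.
Step 6: alpha = 0.05. reject H0.

rho = 0.9429, p = 0.004805, reject H0 at alpha = 0.05.


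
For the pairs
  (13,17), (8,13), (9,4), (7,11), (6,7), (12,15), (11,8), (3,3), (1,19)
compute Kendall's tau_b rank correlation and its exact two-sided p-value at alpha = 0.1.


Step 1: Enumerate the 36 unordered pairs (i,j) with i<j and classify each by sign(x_j-x_i) * sign(y_j-y_i).
  (1,2):dx=-5,dy=-4->C; (1,3):dx=-4,dy=-13->C; (1,4):dx=-6,dy=-6->C; (1,5):dx=-7,dy=-10->C
  (1,6):dx=-1,dy=-2->C; (1,7):dx=-2,dy=-9->C; (1,8):dx=-10,dy=-14->C; (1,9):dx=-12,dy=+2->D
  (2,3):dx=+1,dy=-9->D; (2,4):dx=-1,dy=-2->C; (2,5):dx=-2,dy=-6->C; (2,6):dx=+4,dy=+2->C
  (2,7):dx=+3,dy=-5->D; (2,8):dx=-5,dy=-10->C; (2,9):dx=-7,dy=+6->D; (3,4):dx=-2,dy=+7->D
  (3,5):dx=-3,dy=+3->D; (3,6):dx=+3,dy=+11->C; (3,7):dx=+2,dy=+4->C; (3,8):dx=-6,dy=-1->C
  (3,9):dx=-8,dy=+15->D; (4,5):dx=-1,dy=-4->C; (4,6):dx=+5,dy=+4->C; (4,7):dx=+4,dy=-3->D
  (4,8):dx=-4,dy=-8->C; (4,9):dx=-6,dy=+8->D; (5,6):dx=+6,dy=+8->C; (5,7):dx=+5,dy=+1->C
  (5,8):dx=-3,dy=-4->C; (5,9):dx=-5,dy=+12->D; (6,7):dx=-1,dy=-7->C; (6,8):dx=-9,dy=-12->C
  (6,9):dx=-11,dy=+4->D; (7,8):dx=-8,dy=-5->C; (7,9):dx=-10,dy=+11->D; (8,9):dx=-2,dy=+16->D
Step 2: C = 23, D = 13, total pairs = 36.
Step 3: tau = (C - D)/(n(n-1)/2) = (23 - 13)/36 = 0.277778.
Step 4: Exact two-sided p-value (enumerate n! = 362880 permutations of y under H0): p = 0.358488.
Step 5: alpha = 0.1. fail to reject H0.

tau_b = 0.2778 (C=23, D=13), p = 0.358488, fail to reject H0.


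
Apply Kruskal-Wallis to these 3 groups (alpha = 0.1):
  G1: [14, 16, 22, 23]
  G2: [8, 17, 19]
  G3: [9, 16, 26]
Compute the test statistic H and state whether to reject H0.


Step 1: Combine all N = 10 observations and assign midranks.
sorted (value, group, rank): (8,G2,1), (9,G3,2), (14,G1,3), (16,G1,4.5), (16,G3,4.5), (17,G2,6), (19,G2,7), (22,G1,8), (23,G1,9), (26,G3,10)
Step 2: Sum ranks within each group.
R_1 = 24.5 (n_1 = 4)
R_2 = 14 (n_2 = 3)
R_3 = 16.5 (n_3 = 3)
Step 3: H = 12/(N(N+1)) * sum(R_i^2/n_i) - 3(N+1)
     = 12/(10*11) * (24.5^2/4 + 14^2/3 + 16.5^2/3) - 3*11
     = 0.109091 * 306.146 - 33
     = 0.397727.
Step 4: Ties present; correction factor C = 1 - 6/(10^3 - 10) = 0.993939. Corrected H = 0.397727 / 0.993939 = 0.400152.
Step 5: Under H0, H ~ chi^2(2); p-value = 0.818668.
Step 6: alpha = 0.1. fail to reject H0.

H = 0.4002, df = 2, p = 0.818668, fail to reject H0.


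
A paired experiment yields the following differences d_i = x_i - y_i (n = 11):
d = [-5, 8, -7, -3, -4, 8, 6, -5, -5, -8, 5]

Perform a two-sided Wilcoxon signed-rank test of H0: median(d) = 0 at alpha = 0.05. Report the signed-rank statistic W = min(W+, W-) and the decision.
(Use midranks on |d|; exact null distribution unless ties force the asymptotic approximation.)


Step 1: Drop any zero differences (none here) and take |d_i|.
|d| = [5, 8, 7, 3, 4, 8, 6, 5, 5, 8, 5]
Step 2: Midrank |d_i| (ties get averaged ranks).
ranks: |5|->4.5, |8|->10, |7|->8, |3|->1, |4|->2, |8|->10, |6|->7, |5|->4.5, |5|->4.5, |8|->10, |5|->4.5
Step 3: Attach original signs; sum ranks with positive sign and with negative sign.
W+ = 10 + 10 + 7 + 4.5 = 31.5
W- = 4.5 + 8 + 1 + 2 + 4.5 + 4.5 + 10 = 34.5
(Check: W+ + W- = 66 should equal n(n+1)/2 = 66.)
Step 4: Test statistic W = min(W+, W-) = 31.5.
Step 5: Ties in |d|, so use the tie-corrected normal approximation.
        E[W] = n(n+1)/4 = 11*12/4 = 33.
        Tie groups: |d|=5 (t=4), |d|=8 (t=3); sum(t^3 - t) = 84.
        Var[W] = n(n+1)(2n+1)/24 - sum(t^3-t)/48 = 3036/24 - 84/48 = 124.75.
        z = (W - E[W]) / sqrt(Var[W]) = (31.5 - 33) / 11.1692 = -0.1343.
        Two-sided p = 2*Phi(z) = 0.893167.
Step 6: alpha = 0.05. fail to reject H0.

W+ = 31.5, W- = 34.5, W = min = 31.5, p = 0.893167, fail to reject H0.


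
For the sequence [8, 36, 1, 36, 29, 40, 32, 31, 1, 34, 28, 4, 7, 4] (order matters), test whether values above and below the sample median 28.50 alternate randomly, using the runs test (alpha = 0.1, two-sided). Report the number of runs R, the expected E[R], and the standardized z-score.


Step 1: Compute median = 28.50; label A = above, B = below.
Labels in order: BABAAAAABABBBB  (n_A = 7, n_B = 7)
Step 2: Count runs R = 7.
Step 3: Under H0 (random ordering), E[R] = 2*n_A*n_B/(n_A+n_B) + 1 = 2*7*7/14 + 1 = 8.0000.
        Var[R] = 2*n_A*n_B*(2*n_A*n_B - n_A - n_B) / ((n_A+n_B)^2 * (n_A+n_B-1)) = 8232/2548 = 3.2308.
        SD[R] = 1.7974.
Step 4: Continuity-corrected z = (R + 0.5 - E[R]) / SD[R] = (7 + 0.5 - 8.0000) / 1.7974 = -0.2782.
Step 5: Two-sided p-value via normal approximation = 2*(1 - Phi(|z|)) = 0.780879.
Step 6: alpha = 0.1. fail to reject H0.

R = 7, z = -0.2782, p = 0.780879, fail to reject H0.


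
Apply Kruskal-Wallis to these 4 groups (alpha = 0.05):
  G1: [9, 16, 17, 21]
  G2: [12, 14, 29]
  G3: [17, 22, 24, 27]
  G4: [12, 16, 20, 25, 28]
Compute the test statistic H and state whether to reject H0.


Step 1: Combine all N = 16 observations and assign midranks.
sorted (value, group, rank): (9,G1,1), (12,G2,2.5), (12,G4,2.5), (14,G2,4), (16,G1,5.5), (16,G4,5.5), (17,G1,7.5), (17,G3,7.5), (20,G4,9), (21,G1,10), (22,G3,11), (24,G3,12), (25,G4,13), (27,G3,14), (28,G4,15), (29,G2,16)
Step 2: Sum ranks within each group.
R_1 = 24 (n_1 = 4)
R_2 = 22.5 (n_2 = 3)
R_3 = 44.5 (n_3 = 4)
R_4 = 45 (n_4 = 5)
Step 3: H = 12/(N(N+1)) * sum(R_i^2/n_i) - 3(N+1)
     = 12/(16*17) * (24^2/4 + 22.5^2/3 + 44.5^2/4 + 45^2/5) - 3*17
     = 0.044118 * 1212.81 - 51
     = 2.506434.
Step 4: Ties present; correction factor C = 1 - 18/(16^3 - 16) = 0.995588. Corrected H = 2.506434 / 0.995588 = 2.517541.
Step 5: Under H0, H ~ chi^2(3); p-value = 0.472129.
Step 6: alpha = 0.05. fail to reject H0.

H = 2.5175, df = 3, p = 0.472129, fail to reject H0.


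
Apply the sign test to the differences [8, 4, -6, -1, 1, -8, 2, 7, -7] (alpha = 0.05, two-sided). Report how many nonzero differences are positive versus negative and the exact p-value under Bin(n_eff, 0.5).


Step 1: Discard zero differences. Original n = 9; n_eff = number of nonzero differences = 9.
Nonzero differences (with sign): +8, +4, -6, -1, +1, -8, +2, +7, -7
Step 2: Count signs: positive = 5, negative = 4.
Step 3: Under H0: P(positive) = 0.5, so the number of positives S ~ Bin(9, 0.5).
Step 4: Two-sided exact p-value = sum of Bin(9,0.5) probabilities at or below the observed probability = 1.000000.
Step 5: alpha = 0.05. fail to reject H0.

n_eff = 9, pos = 5, neg = 4, p = 1.000000, fail to reject H0.


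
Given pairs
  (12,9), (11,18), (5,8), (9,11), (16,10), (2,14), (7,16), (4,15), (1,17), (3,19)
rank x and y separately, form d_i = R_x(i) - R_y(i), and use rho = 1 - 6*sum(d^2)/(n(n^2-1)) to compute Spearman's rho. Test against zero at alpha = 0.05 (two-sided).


Step 1: Rank x and y separately (midranks; no ties here).
rank(x): 12->9, 11->8, 5->5, 9->7, 16->10, 2->2, 7->6, 4->4, 1->1, 3->3
rank(y): 9->2, 18->9, 8->1, 11->4, 10->3, 14->5, 16->7, 15->6, 17->8, 19->10
Step 2: d_i = R_x(i) - R_y(i); compute d_i^2.
  (9-2)^2=49, (8-9)^2=1, (5-1)^2=16, (7-4)^2=9, (10-3)^2=49, (2-5)^2=9, (6-7)^2=1, (4-6)^2=4, (1-8)^2=49, (3-10)^2=49
sum(d^2) = 236.
Step 3: rho = 1 - 6*236 / (10*(10^2 - 1)) = 1 - 1416/990 = -0.430303.
Step 4: Under H0, t = rho * sqrt((n-2)/(1-rho^2)) = -1.3483 ~ t(8).
Step 5: Two-sided p-value from the t-distribution with 8 df = 0.214492.
Step 6: alpha = 0.05. fail to reject H0.

rho = -0.4303, p = 0.214492, fail to reject H0 at alpha = 0.05.


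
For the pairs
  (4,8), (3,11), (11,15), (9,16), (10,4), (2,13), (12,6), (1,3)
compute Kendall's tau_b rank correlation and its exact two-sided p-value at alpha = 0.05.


Step 1: Enumerate the 28 unordered pairs (i,j) with i<j and classify each by sign(x_j-x_i) * sign(y_j-y_i).
  (1,2):dx=-1,dy=+3->D; (1,3):dx=+7,dy=+7->C; (1,4):dx=+5,dy=+8->C; (1,5):dx=+6,dy=-4->D
  (1,6):dx=-2,dy=+5->D; (1,7):dx=+8,dy=-2->D; (1,8):dx=-3,dy=-5->C; (2,3):dx=+8,dy=+4->C
  (2,4):dx=+6,dy=+5->C; (2,5):dx=+7,dy=-7->D; (2,6):dx=-1,dy=+2->D; (2,7):dx=+9,dy=-5->D
  (2,8):dx=-2,dy=-8->C; (3,4):dx=-2,dy=+1->D; (3,5):dx=-1,dy=-11->C; (3,6):dx=-9,dy=-2->C
  (3,7):dx=+1,dy=-9->D; (3,8):dx=-10,dy=-12->C; (4,5):dx=+1,dy=-12->D; (4,6):dx=-7,dy=-3->C
  (4,7):dx=+3,dy=-10->D; (4,8):dx=-8,dy=-13->C; (5,6):dx=-8,dy=+9->D; (5,7):dx=+2,dy=+2->C
  (5,8):dx=-9,dy=-1->C; (6,7):dx=+10,dy=-7->D; (6,8):dx=-1,dy=-10->C; (7,8):dx=-11,dy=-3->C
Step 2: C = 15, D = 13, total pairs = 28.
Step 3: tau = (C - D)/(n(n-1)/2) = (15 - 13)/28 = 0.071429.
Step 4: Exact two-sided p-value (enumerate n! = 40320 permutations of y under H0): p = 0.904861.
Step 5: alpha = 0.05. fail to reject H0.

tau_b = 0.0714 (C=15, D=13), p = 0.904861, fail to reject H0.


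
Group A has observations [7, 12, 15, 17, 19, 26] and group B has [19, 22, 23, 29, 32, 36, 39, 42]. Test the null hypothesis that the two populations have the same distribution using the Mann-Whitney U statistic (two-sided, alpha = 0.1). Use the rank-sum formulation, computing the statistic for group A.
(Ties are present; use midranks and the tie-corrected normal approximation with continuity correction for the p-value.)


Step 1: Combine and sort all 14 observations; assign midranks.
sorted (value, group): (7,X), (12,X), (15,X), (17,X), (19,X), (19,Y), (22,Y), (23,Y), (26,X), (29,Y), (32,Y), (36,Y), (39,Y), (42,Y)
ranks: 7->1, 12->2, 15->3, 17->4, 19->5.5, 19->5.5, 22->7, 23->8, 26->9, 29->10, 32->11, 36->12, 39->13, 42->14
Step 2: Rank sum for X: R1 = 1 + 2 + 3 + 4 + 5.5 + 9 = 24.5.
Step 3: U_X = R1 - n1(n1+1)/2 = 24.5 - 6*7/2 = 24.5 - 21 = 3.5.
       U_Y = n1*n2 - U_X = 48 - 3.5 = 44.5.
Step 4: Ties are present, so use the tie-corrected normal approximation (with continuity correction) for the p-value.
Step 5: p-value = 0.009743; compare to alpha = 0.1. reject H0.

U_X = 3.5, p = 0.009743, reject H0 at alpha = 0.1.


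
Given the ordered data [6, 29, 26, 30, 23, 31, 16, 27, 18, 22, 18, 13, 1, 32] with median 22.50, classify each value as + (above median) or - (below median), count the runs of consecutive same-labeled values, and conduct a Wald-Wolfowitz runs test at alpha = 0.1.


Step 1: Compute median = 22.50; label A = above, B = below.
Labels in order: BAAAAABABBBBBA  (n_A = 7, n_B = 7)
Step 2: Count runs R = 6.
Step 3: Under H0 (random ordering), E[R] = 2*n_A*n_B/(n_A+n_B) + 1 = 2*7*7/14 + 1 = 8.0000.
        Var[R] = 2*n_A*n_B*(2*n_A*n_B - n_A - n_B) / ((n_A+n_B)^2 * (n_A+n_B-1)) = 8232/2548 = 3.2308.
        SD[R] = 1.7974.
Step 4: Continuity-corrected z = (R + 0.5 - E[R]) / SD[R] = (6 + 0.5 - 8.0000) / 1.7974 = -0.8345.
Step 5: Two-sided p-value via normal approximation = 2*(1 - Phi(|z|)) = 0.403986.
Step 6: alpha = 0.1. fail to reject H0.

R = 6, z = -0.8345, p = 0.403986, fail to reject H0.


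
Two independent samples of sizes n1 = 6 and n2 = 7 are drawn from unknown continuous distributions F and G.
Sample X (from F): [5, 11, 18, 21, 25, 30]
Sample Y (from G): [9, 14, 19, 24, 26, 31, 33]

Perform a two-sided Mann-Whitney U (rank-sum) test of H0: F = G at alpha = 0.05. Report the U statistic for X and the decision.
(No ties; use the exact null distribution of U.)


Step 1: Combine and sort all 13 observations; assign midranks.
sorted (value, group): (5,X), (9,Y), (11,X), (14,Y), (18,X), (19,Y), (21,X), (24,Y), (25,X), (26,Y), (30,X), (31,Y), (33,Y)
ranks: 5->1, 9->2, 11->3, 14->4, 18->5, 19->6, 21->7, 24->8, 25->9, 26->10, 30->11, 31->12, 33->13
Step 2: Rank sum for X: R1 = 1 + 3 + 5 + 7 + 9 + 11 = 36.
Step 3: U_X = R1 - n1(n1+1)/2 = 36 - 6*7/2 = 36 - 21 = 15.
       U_Y = n1*n2 - U_X = 42 - 15 = 27.
Step 4: No ties, so the exact null distribution of U (based on enumerating the C(13,6) = 1716 equally likely rank assignments) gives the two-sided p-value.
Step 5: p-value = 0.445221; compare to alpha = 0.05. fail to reject H0.

U_X = 15, p = 0.445221, fail to reject H0 at alpha = 0.05.


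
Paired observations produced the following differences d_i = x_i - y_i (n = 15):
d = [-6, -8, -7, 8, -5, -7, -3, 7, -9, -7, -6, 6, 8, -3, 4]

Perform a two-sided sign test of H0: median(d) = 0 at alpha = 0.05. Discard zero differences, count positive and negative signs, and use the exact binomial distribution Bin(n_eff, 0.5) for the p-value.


Step 1: Discard zero differences. Original n = 15; n_eff = number of nonzero differences = 15.
Nonzero differences (with sign): -6, -8, -7, +8, -5, -7, -3, +7, -9, -7, -6, +6, +8, -3, +4
Step 2: Count signs: positive = 5, negative = 10.
Step 3: Under H0: P(positive) = 0.5, so the number of positives S ~ Bin(15, 0.5).
Step 4: Two-sided exact p-value = sum of Bin(15,0.5) probabilities at or below the observed probability = 0.301758.
Step 5: alpha = 0.05. fail to reject H0.

n_eff = 15, pos = 5, neg = 10, p = 0.301758, fail to reject H0.


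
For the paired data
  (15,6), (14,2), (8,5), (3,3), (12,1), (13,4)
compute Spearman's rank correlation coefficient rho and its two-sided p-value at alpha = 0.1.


Step 1: Rank x and y separately (midranks; no ties here).
rank(x): 15->6, 14->5, 8->2, 3->1, 12->3, 13->4
rank(y): 6->6, 2->2, 5->5, 3->3, 1->1, 4->4
Step 2: d_i = R_x(i) - R_y(i); compute d_i^2.
  (6-6)^2=0, (5-2)^2=9, (2-5)^2=9, (1-3)^2=4, (3-1)^2=4, (4-4)^2=0
sum(d^2) = 26.
Step 3: rho = 1 - 6*26 / (6*(6^2 - 1)) = 1 - 156/210 = 0.257143.
Step 4: Under H0, t = rho * sqrt((n-2)/(1-rho^2)) = 0.5322 ~ t(4).
Step 5: Two-sided p-value from the t-distribution with 4 df = 0.622787.
Step 6: alpha = 0.1. fail to reject H0.

rho = 0.2571, p = 0.622787, fail to reject H0 at alpha = 0.1.


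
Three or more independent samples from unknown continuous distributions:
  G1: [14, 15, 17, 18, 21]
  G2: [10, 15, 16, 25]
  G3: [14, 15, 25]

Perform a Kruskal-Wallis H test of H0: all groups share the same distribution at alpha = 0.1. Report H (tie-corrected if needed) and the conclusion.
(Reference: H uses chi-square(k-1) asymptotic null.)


Step 1: Combine all N = 12 observations and assign midranks.
sorted (value, group, rank): (10,G2,1), (14,G1,2.5), (14,G3,2.5), (15,G1,5), (15,G2,5), (15,G3,5), (16,G2,7), (17,G1,8), (18,G1,9), (21,G1,10), (25,G2,11.5), (25,G3,11.5)
Step 2: Sum ranks within each group.
R_1 = 34.5 (n_1 = 5)
R_2 = 24.5 (n_2 = 4)
R_3 = 19 (n_3 = 3)
Step 3: H = 12/(N(N+1)) * sum(R_i^2/n_i) - 3(N+1)
     = 12/(12*13) * (34.5^2/5 + 24.5^2/4 + 19^2/3) - 3*13
     = 0.076923 * 508.446 - 39
     = 0.111218.
Step 4: Ties present; correction factor C = 1 - 36/(12^3 - 12) = 0.979021. Corrected H = 0.111218 / 0.979021 = 0.113601.
Step 5: Under H0, H ~ chi^2(2); p-value = 0.944782.
Step 6: alpha = 0.1. fail to reject H0.

H = 0.1136, df = 2, p = 0.944782, fail to reject H0.


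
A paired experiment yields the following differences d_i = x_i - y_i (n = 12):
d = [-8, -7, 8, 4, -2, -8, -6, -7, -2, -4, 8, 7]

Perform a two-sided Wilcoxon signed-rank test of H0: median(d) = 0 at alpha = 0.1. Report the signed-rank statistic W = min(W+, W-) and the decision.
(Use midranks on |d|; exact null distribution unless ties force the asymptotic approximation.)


Step 1: Drop any zero differences (none here) and take |d_i|.
|d| = [8, 7, 8, 4, 2, 8, 6, 7, 2, 4, 8, 7]
Step 2: Midrank |d_i| (ties get averaged ranks).
ranks: |8|->10.5, |7|->7, |8|->10.5, |4|->3.5, |2|->1.5, |8|->10.5, |6|->5, |7|->7, |2|->1.5, |4|->3.5, |8|->10.5, |7|->7
Step 3: Attach original signs; sum ranks with positive sign and with negative sign.
W+ = 10.5 + 3.5 + 10.5 + 7 = 31.5
W- = 10.5 + 7 + 1.5 + 10.5 + 5 + 7 + 1.5 + 3.5 = 46.5
(Check: W+ + W- = 78 should equal n(n+1)/2 = 78.)
Step 4: Test statistic W = min(W+, W-) = 31.5.
Step 5: Ties in |d|, so use the tie-corrected normal approximation.
        E[W] = n(n+1)/4 = 12*13/4 = 39.
        Tie groups: |d|=2 (t=2), |d|=4 (t=2), |d|=7 (t=3), |d|=8 (t=4); sum(t^3 - t) = 96.
        Var[W] = n(n+1)(2n+1)/24 - sum(t^3-t)/48 = 3900/24 - 96/48 = 160.5.
        z = (W - E[W]) / sqrt(Var[W]) = (31.5 - 39) / 12.6689 = -0.5920.
        Two-sided p = 2*Phi(z) = 0.553849.
Step 6: alpha = 0.1. fail to reject H0.

W+ = 31.5, W- = 46.5, W = min = 31.5, p = 0.553849, fail to reject H0.


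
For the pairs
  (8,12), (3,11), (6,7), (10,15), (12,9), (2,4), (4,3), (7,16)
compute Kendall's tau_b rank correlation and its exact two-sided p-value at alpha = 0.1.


Step 1: Enumerate the 28 unordered pairs (i,j) with i<j and classify each by sign(x_j-x_i) * sign(y_j-y_i).
  (1,2):dx=-5,dy=-1->C; (1,3):dx=-2,dy=-5->C; (1,4):dx=+2,dy=+3->C; (1,5):dx=+4,dy=-3->D
  (1,6):dx=-6,dy=-8->C; (1,7):dx=-4,dy=-9->C; (1,8):dx=-1,dy=+4->D; (2,3):dx=+3,dy=-4->D
  (2,4):dx=+7,dy=+4->C; (2,5):dx=+9,dy=-2->D; (2,6):dx=-1,dy=-7->C; (2,7):dx=+1,dy=-8->D
  (2,8):dx=+4,dy=+5->C; (3,4):dx=+4,dy=+8->C; (3,5):dx=+6,dy=+2->C; (3,6):dx=-4,dy=-3->C
  (3,7):dx=-2,dy=-4->C; (3,8):dx=+1,dy=+9->C; (4,5):dx=+2,dy=-6->D; (4,6):dx=-8,dy=-11->C
  (4,7):dx=-6,dy=-12->C; (4,8):dx=-3,dy=+1->D; (5,6):dx=-10,dy=-5->C; (5,7):dx=-8,dy=-6->C
  (5,8):dx=-5,dy=+7->D; (6,7):dx=+2,dy=-1->D; (6,8):dx=+5,dy=+12->C; (7,8):dx=+3,dy=+13->C
Step 2: C = 19, D = 9, total pairs = 28.
Step 3: tau = (C - D)/(n(n-1)/2) = (19 - 9)/28 = 0.357143.
Step 4: Exact two-sided p-value (enumerate n! = 40320 permutations of y under H0): p = 0.275099.
Step 5: alpha = 0.1. fail to reject H0.

tau_b = 0.3571 (C=19, D=9), p = 0.275099, fail to reject H0.


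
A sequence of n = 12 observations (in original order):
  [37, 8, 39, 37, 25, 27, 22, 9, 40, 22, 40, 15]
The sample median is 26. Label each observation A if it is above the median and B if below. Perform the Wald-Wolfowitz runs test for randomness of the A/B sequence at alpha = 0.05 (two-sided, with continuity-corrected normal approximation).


Step 1: Compute median = 26; label A = above, B = below.
Labels in order: ABAABABBABAB  (n_A = 6, n_B = 6)
Step 2: Count runs R = 10.
Step 3: Under H0 (random ordering), E[R] = 2*n_A*n_B/(n_A+n_B) + 1 = 2*6*6/12 + 1 = 7.0000.
        Var[R] = 2*n_A*n_B*(2*n_A*n_B - n_A - n_B) / ((n_A+n_B)^2 * (n_A+n_B-1)) = 4320/1584 = 2.7273.
        SD[R] = 1.6514.
Step 4: Continuity-corrected z = (R - 0.5 - E[R]) / SD[R] = (10 - 0.5 - 7.0000) / 1.6514 = 1.5138.
Step 5: Two-sided p-value via normal approximation = 2*(1 - Phi(|z|)) = 0.130070.
Step 6: alpha = 0.05. fail to reject H0.

R = 10, z = 1.5138, p = 0.130070, fail to reject H0.


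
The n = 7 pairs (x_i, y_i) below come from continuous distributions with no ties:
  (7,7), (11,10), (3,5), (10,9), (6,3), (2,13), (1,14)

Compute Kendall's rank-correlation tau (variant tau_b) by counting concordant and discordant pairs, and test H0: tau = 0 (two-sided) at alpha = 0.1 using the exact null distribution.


Step 1: Enumerate the 21 unordered pairs (i,j) with i<j and classify each by sign(x_j-x_i) * sign(y_j-y_i).
  (1,2):dx=+4,dy=+3->C; (1,3):dx=-4,dy=-2->C; (1,4):dx=+3,dy=+2->C; (1,5):dx=-1,dy=-4->C
  (1,6):dx=-5,dy=+6->D; (1,7):dx=-6,dy=+7->D; (2,3):dx=-8,dy=-5->C; (2,4):dx=-1,dy=-1->C
  (2,5):dx=-5,dy=-7->C; (2,6):dx=-9,dy=+3->D; (2,7):dx=-10,dy=+4->D; (3,4):dx=+7,dy=+4->C
  (3,5):dx=+3,dy=-2->D; (3,6):dx=-1,dy=+8->D; (3,7):dx=-2,dy=+9->D; (4,5):dx=-4,dy=-6->C
  (4,6):dx=-8,dy=+4->D; (4,7):dx=-9,dy=+5->D; (5,6):dx=-4,dy=+10->D; (5,7):dx=-5,dy=+11->D
  (6,7):dx=-1,dy=+1->D
Step 2: C = 9, D = 12, total pairs = 21.
Step 3: tau = (C - D)/(n(n-1)/2) = (9 - 12)/21 = -0.142857.
Step 4: Exact two-sided p-value (enumerate n! = 5040 permutations of y under H0): p = 0.772619.
Step 5: alpha = 0.1. fail to reject H0.

tau_b = -0.1429 (C=9, D=12), p = 0.772619, fail to reject H0.


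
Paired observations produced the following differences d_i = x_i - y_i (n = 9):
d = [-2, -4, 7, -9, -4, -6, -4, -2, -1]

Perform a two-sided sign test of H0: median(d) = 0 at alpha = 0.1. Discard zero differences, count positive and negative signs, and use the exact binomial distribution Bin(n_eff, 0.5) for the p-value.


Step 1: Discard zero differences. Original n = 9; n_eff = number of nonzero differences = 9.
Nonzero differences (with sign): -2, -4, +7, -9, -4, -6, -4, -2, -1
Step 2: Count signs: positive = 1, negative = 8.
Step 3: Under H0: P(positive) = 0.5, so the number of positives S ~ Bin(9, 0.5).
Step 4: Two-sided exact p-value = sum of Bin(9,0.5) probabilities at or below the observed probability = 0.039062.
Step 5: alpha = 0.1. reject H0.

n_eff = 9, pos = 1, neg = 8, p = 0.039062, reject H0.


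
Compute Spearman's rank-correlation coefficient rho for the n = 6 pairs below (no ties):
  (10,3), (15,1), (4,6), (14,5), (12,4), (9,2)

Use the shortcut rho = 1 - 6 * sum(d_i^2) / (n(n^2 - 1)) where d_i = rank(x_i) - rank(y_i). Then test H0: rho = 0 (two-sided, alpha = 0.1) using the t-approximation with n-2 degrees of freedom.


Step 1: Rank x and y separately (midranks; no ties here).
rank(x): 10->3, 15->6, 4->1, 14->5, 12->4, 9->2
rank(y): 3->3, 1->1, 6->6, 5->5, 4->4, 2->2
Step 2: d_i = R_x(i) - R_y(i); compute d_i^2.
  (3-3)^2=0, (6-1)^2=25, (1-6)^2=25, (5-5)^2=0, (4-4)^2=0, (2-2)^2=0
sum(d^2) = 50.
Step 3: rho = 1 - 6*50 / (6*(6^2 - 1)) = 1 - 300/210 = -0.428571.
Step 4: Under H0, t = rho * sqrt((n-2)/(1-rho^2)) = -0.9487 ~ t(4).
Step 5: Two-sided p-value from the t-distribution with 4 df = 0.396501.
Step 6: alpha = 0.1. fail to reject H0.

rho = -0.4286, p = 0.396501, fail to reject H0 at alpha = 0.1.


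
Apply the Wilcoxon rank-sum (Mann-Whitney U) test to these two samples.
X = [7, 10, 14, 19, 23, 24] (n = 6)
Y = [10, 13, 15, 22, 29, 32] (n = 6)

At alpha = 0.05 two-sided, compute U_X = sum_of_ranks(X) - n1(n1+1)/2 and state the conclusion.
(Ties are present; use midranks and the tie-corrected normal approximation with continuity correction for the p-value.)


Step 1: Combine and sort all 12 observations; assign midranks.
sorted (value, group): (7,X), (10,X), (10,Y), (13,Y), (14,X), (15,Y), (19,X), (22,Y), (23,X), (24,X), (29,Y), (32,Y)
ranks: 7->1, 10->2.5, 10->2.5, 13->4, 14->5, 15->6, 19->7, 22->8, 23->9, 24->10, 29->11, 32->12
Step 2: Rank sum for X: R1 = 1 + 2.5 + 5 + 7 + 9 + 10 = 34.5.
Step 3: U_X = R1 - n1(n1+1)/2 = 34.5 - 6*7/2 = 34.5 - 21 = 13.5.
       U_Y = n1*n2 - U_X = 36 - 13.5 = 22.5.
Step 4: Ties are present, so use the tie-corrected normal approximation (with continuity correction) for the p-value.
Step 5: p-value = 0.521110; compare to alpha = 0.05. fail to reject H0.

U_X = 13.5, p = 0.521110, fail to reject H0 at alpha = 0.05.


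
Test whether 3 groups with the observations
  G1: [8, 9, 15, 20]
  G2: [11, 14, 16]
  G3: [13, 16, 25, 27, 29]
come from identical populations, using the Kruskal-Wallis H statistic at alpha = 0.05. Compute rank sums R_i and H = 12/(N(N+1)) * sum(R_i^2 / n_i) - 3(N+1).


Step 1: Combine all N = 12 observations and assign midranks.
sorted (value, group, rank): (8,G1,1), (9,G1,2), (11,G2,3), (13,G3,4), (14,G2,5), (15,G1,6), (16,G2,7.5), (16,G3,7.5), (20,G1,9), (25,G3,10), (27,G3,11), (29,G3,12)
Step 2: Sum ranks within each group.
R_1 = 18 (n_1 = 4)
R_2 = 15.5 (n_2 = 3)
R_3 = 44.5 (n_3 = 5)
Step 3: H = 12/(N(N+1)) * sum(R_i^2/n_i) - 3(N+1)
     = 12/(12*13) * (18^2/4 + 15.5^2/3 + 44.5^2/5) - 3*13
     = 0.076923 * 557.133 - 39
     = 3.856410.
Step 4: Ties present; correction factor C = 1 - 6/(12^3 - 12) = 0.996503. Corrected H = 3.856410 / 0.996503 = 3.869942.
Step 5: Under H0, H ~ chi^2(2); p-value = 0.144428.
Step 6: alpha = 0.05. fail to reject H0.

H = 3.8699, df = 2, p = 0.144428, fail to reject H0.


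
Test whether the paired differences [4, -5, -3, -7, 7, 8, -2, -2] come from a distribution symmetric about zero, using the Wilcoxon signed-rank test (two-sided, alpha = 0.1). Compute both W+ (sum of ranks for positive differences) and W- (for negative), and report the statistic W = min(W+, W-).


Step 1: Drop any zero differences (none here) and take |d_i|.
|d| = [4, 5, 3, 7, 7, 8, 2, 2]
Step 2: Midrank |d_i| (ties get averaged ranks).
ranks: |4|->4, |5|->5, |3|->3, |7|->6.5, |7|->6.5, |8|->8, |2|->1.5, |2|->1.5
Step 3: Attach original signs; sum ranks with positive sign and with negative sign.
W+ = 4 + 6.5 + 8 = 18.5
W- = 5 + 3 + 6.5 + 1.5 + 1.5 = 17.5
(Check: W+ + W- = 36 should equal n(n+1)/2 = 36.)
Step 4: Test statistic W = min(W+, W-) = 17.5.
Step 5: Ties in |d|, so use the tie-corrected normal approximation.
        E[W] = n(n+1)/4 = 8*9/4 = 18.
        Tie groups: |d|=2 (t=2), |d|=7 (t=2); sum(t^3 - t) = 12.
        Var[W] = n(n+1)(2n+1)/24 - sum(t^3-t)/48 = 1224/24 - 12/48 = 50.75.
        z = (W - E[W]) / sqrt(Var[W]) = (17.5 - 18) / 7.1239 = -0.0702.
        Two-sided p = 2*Phi(z) = 0.944045.
Step 6: alpha = 0.1. fail to reject H0.

W+ = 18.5, W- = 17.5, W = min = 17.5, p = 0.944045, fail to reject H0.


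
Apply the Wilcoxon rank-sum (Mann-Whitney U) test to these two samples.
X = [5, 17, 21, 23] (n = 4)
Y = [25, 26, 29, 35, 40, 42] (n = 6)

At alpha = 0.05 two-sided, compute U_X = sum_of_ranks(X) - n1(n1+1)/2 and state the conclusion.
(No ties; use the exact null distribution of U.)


Step 1: Combine and sort all 10 observations; assign midranks.
sorted (value, group): (5,X), (17,X), (21,X), (23,X), (25,Y), (26,Y), (29,Y), (35,Y), (40,Y), (42,Y)
ranks: 5->1, 17->2, 21->3, 23->4, 25->5, 26->6, 29->7, 35->8, 40->9, 42->10
Step 2: Rank sum for X: R1 = 1 + 2 + 3 + 4 = 10.
Step 3: U_X = R1 - n1(n1+1)/2 = 10 - 4*5/2 = 10 - 10 = 0.
       U_Y = n1*n2 - U_X = 24 - 0 = 24.
Step 4: No ties, so the exact null distribution of U (based on enumerating the C(10,4) = 210 equally likely rank assignments) gives the two-sided p-value.
Step 5: p-value = 0.009524; compare to alpha = 0.05. reject H0.

U_X = 0, p = 0.009524, reject H0 at alpha = 0.05.


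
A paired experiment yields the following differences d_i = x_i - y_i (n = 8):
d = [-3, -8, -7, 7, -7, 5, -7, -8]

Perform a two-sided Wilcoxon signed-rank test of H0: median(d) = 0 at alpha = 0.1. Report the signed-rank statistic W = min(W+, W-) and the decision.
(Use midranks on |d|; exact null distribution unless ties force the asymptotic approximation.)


Step 1: Drop any zero differences (none here) and take |d_i|.
|d| = [3, 8, 7, 7, 7, 5, 7, 8]
Step 2: Midrank |d_i| (ties get averaged ranks).
ranks: |3|->1, |8|->7.5, |7|->4.5, |7|->4.5, |7|->4.5, |5|->2, |7|->4.5, |8|->7.5
Step 3: Attach original signs; sum ranks with positive sign and with negative sign.
W+ = 4.5 + 2 = 6.5
W- = 1 + 7.5 + 4.5 + 4.5 + 4.5 + 7.5 = 29.5
(Check: W+ + W- = 36 should equal n(n+1)/2 = 36.)
Step 4: Test statistic W = min(W+, W-) = 6.5.
Step 5: Ties in |d|, so use the tie-corrected normal approximation.
        E[W] = n(n+1)/4 = 8*9/4 = 18.
        Tie groups: |d|=7 (t=4), |d|=8 (t=2); sum(t^3 - t) = 66.
        Var[W] = n(n+1)(2n+1)/24 - sum(t^3-t)/48 = 1224/24 - 66/48 = 49.625.
        z = (W - E[W]) / sqrt(Var[W]) = (6.5 - 18) / 7.0445 = -1.6325.
        Two-sided p = 2*Phi(z) = 0.102579.
Step 6: alpha = 0.1. fail to reject H0.

W+ = 6.5, W- = 29.5, W = min = 6.5, p = 0.102579, fail to reject H0.


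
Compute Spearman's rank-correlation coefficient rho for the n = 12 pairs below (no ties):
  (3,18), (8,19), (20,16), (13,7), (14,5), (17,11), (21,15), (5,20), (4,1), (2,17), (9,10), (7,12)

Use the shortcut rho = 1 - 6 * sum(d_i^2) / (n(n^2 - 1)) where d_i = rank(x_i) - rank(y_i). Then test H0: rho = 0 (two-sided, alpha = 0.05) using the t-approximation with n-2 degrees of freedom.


Step 1: Rank x and y separately (midranks; no ties here).
rank(x): 3->2, 8->6, 20->11, 13->8, 14->9, 17->10, 21->12, 5->4, 4->3, 2->1, 9->7, 7->5
rank(y): 18->10, 19->11, 16->8, 7->3, 5->2, 11->5, 15->7, 20->12, 1->1, 17->9, 10->4, 12->6
Step 2: d_i = R_x(i) - R_y(i); compute d_i^2.
  (2-10)^2=64, (6-11)^2=25, (11-8)^2=9, (8-3)^2=25, (9-2)^2=49, (10-5)^2=25, (12-7)^2=25, (4-12)^2=64, (3-1)^2=4, (1-9)^2=64, (7-4)^2=9, (5-6)^2=1
sum(d^2) = 364.
Step 3: rho = 1 - 6*364 / (12*(12^2 - 1)) = 1 - 2184/1716 = -0.272727.
Step 4: Under H0, t = rho * sqrt((n-2)/(1-rho^2)) = -0.8964 ~ t(10).
Step 5: Two-sided p-value from the t-distribution with 10 df = 0.391097.
Step 6: alpha = 0.05. fail to reject H0.

rho = -0.2727, p = 0.391097, fail to reject H0 at alpha = 0.05.
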